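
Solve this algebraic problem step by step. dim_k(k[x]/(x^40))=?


Basis: 1,x,...,x^39
dim=40


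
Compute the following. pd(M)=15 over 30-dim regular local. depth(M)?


pd+depth=depth(R)=30
depth=30-15=15


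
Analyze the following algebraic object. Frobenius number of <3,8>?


gcd(3,8)=1 => F=ab-a-b=3*8-3-8=24-11=13


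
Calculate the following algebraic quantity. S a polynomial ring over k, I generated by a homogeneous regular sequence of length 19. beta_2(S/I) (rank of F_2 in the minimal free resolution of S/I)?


Regular sequence => Koszul complex is the minimal free resolution.
Syz_1 minimally generated by Koszul relations f_i*e_j - f_j*e_i (i<j): mu(Syz_1) = beta_2 = C(m,2) = m(m-1)/2
m=19
19*18/2 = 171


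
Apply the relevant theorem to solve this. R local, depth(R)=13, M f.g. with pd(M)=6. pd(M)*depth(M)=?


pd+depth=13
depth=13-6=7
pd*depth=6*7=42


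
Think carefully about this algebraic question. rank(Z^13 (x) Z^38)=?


rank(M(x)N) = rank(M)*rank(N)
13*38 = 494


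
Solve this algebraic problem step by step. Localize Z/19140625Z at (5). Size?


5-primary part: 19140625=5^8*49
Size=5^8=390625


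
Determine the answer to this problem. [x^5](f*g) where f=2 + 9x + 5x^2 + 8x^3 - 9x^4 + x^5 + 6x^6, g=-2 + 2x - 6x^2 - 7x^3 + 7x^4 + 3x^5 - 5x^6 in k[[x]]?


[x^5] = sum a_i*b_j, i+j=5
  2*3=6
  9*7=63
  5*-7=-35
  8*-6=-48
  -9*2=-18
  1*-2=-2
Sum=-34


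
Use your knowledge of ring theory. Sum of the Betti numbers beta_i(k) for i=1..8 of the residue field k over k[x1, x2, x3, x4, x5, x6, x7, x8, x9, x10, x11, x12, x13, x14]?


Koszul resolution: beta_i(k)=C(n,i), n=14
C(14,1)=14, C(14,2)=91, C(14,3)=364, C(14,4)=1001, C(14,5)=2002, C(14,6)=3003, C(14,7)=3432, C(14,8)=3003
Sum=12910


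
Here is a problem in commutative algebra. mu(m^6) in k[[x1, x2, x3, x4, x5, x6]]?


C(n+d-1,d)=C(11,6)=462


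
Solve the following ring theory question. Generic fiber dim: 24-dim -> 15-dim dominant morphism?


dim(fiber)=dim(X)-dim(Y)=24-15=9


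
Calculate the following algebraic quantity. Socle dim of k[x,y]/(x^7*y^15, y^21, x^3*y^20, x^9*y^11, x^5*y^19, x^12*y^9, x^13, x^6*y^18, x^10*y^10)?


Socle = ann(m) = span of standard monomials u with x*u, y*u in I (staircase corners).
Minimal generators: x^13, x^12*y^9, x^10*y^10, x^9*y^11, x^7*y^15, x^6*y^18, x^5*y^19, x^3*y^20, y^21
Corners: x^2y^20, x^4y^19, x^5y^18, x^6y^17, x^8y^14, x^9y^10, x^11y^9, x^12y^8
Socle dim=8


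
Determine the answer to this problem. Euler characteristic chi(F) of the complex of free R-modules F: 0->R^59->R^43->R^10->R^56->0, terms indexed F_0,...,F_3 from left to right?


chi = sum (-1)^i * rank:
(-1)^0*59=59
(-1)^1*43=-43
(-1)^2*10=10
(-1)^3*56=-56
chi=-30


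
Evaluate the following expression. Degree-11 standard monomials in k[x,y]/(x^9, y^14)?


k[x,y], I = (x^9, y^14), d = 11
Need i < 9 and d-i < 14.
Range: 0 <= i <= 8.
H(11) = 9


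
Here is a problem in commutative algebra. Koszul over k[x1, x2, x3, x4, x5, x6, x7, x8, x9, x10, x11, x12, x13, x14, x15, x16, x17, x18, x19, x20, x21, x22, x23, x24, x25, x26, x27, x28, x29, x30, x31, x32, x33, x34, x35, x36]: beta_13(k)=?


C(n,i)=C(36,13)=2310789600


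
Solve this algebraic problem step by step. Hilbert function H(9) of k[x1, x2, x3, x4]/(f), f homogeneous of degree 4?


C(12,3)-C(8,3)=220-56=164


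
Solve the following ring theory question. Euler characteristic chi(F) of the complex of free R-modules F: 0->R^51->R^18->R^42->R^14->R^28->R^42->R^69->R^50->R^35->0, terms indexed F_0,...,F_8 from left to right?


chi = sum (-1)^i * rank:
(-1)^0*51=51
(-1)^1*18=-18
(-1)^2*42=42
(-1)^3*14=-14
(-1)^4*28=28
(-1)^5*42=-42
(-1)^6*69=69
(-1)^7*50=-50
(-1)^8*35=35
chi=101


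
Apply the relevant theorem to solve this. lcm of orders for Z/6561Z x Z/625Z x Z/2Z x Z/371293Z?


Exponent = lcm of the cyclic orders; pairwise coprime => product.
3^8*5^4*2^1*13^5=6561*625*2*371293=3045066716250


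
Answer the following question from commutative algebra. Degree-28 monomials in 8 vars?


C(d+n-1,n-1)=C(35,7)=6724520


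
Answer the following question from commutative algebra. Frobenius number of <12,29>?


gcd(12,29)=1 => F=ab-a-b=12*29-12-29=348-41=307


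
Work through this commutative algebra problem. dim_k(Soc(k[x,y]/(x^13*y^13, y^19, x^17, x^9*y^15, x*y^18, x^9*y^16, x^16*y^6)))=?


Socle = ann(m) = span of standard monomials u with x*u, y*u in I (staircase corners).
Redundant generators: x^9*y^16
Minimal generators: x^17, x^16*y^6, x^13*y^13, x^9*y^15, x*y^18, y^19
Corners: y^18, x^8y^17, x^12y^14, x^15y^12, x^16y^5
Socle dim=5


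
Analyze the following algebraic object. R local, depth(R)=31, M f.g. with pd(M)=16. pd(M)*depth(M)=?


pd+depth=31
depth=31-16=15
pd*depth=16*15=240


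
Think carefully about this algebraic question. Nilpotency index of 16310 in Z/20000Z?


16310^k mod 20000:
k=1: 16310
k=2: 16100
k=3: 11000
k=4: 10000
k=5: 0
First zero at k = 5


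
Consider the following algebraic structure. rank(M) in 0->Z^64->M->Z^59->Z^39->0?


Alt sum=0:
(-1)^0*64 + (-1)^1*? + (-1)^2*59 + (-1)^3*39=0
rank(M)=84


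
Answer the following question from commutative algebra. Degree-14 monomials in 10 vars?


C(d+n-1,n-1)=C(23,9)=817190


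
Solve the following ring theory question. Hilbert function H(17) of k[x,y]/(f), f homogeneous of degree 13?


H(t)=d for t>=d-1.
d=13, t=17
H(17)=13


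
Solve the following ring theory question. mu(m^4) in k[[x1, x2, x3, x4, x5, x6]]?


C(n+d-1,d)=C(9,4)=126


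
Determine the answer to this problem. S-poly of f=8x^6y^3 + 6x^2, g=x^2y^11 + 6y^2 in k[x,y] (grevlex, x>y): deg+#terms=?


LT(f)=8x^6y^3, LT(g)=x^2y^11
lcm(LM)=x^6y^11
S(f,g) (scaled by 8 to clear denominators) = y^8*f - 8x^4*g = 6x^2y^8 - 48x^4y^2
2 terms, deg 10.
10+2=12


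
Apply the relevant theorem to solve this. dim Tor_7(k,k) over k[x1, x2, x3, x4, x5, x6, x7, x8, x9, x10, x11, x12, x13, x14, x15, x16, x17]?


Koszul: C(n,i)=C(17,7)=19448


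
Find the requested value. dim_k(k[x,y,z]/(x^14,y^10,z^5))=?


Basis: x^iy^jz^k, i<14,j<10,k<5
14*10*5=700


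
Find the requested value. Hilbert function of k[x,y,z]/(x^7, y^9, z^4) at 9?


Need i<7, j<9, k<4 with i+j+k=9.
For each i, j ranges over max(0,9-i-3)..min(8,9-i):
  i=0: j in [6,8] -> 3
  i=1: j in [5,8] -> 4
  i=2: j in [4,7] -> 4
  i=3: j in [3,6] -> 4
  i=4: j in [2,5] -> 4
  i=5: j in [1,4] -> 4
  i=6: j in [0,3] -> 4
H(9) = 3+4+4+4+4+4+4 = 27


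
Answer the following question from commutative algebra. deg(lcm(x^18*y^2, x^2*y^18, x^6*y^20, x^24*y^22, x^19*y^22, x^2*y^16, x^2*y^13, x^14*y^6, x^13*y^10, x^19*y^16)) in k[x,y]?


lcm = componentwise max:
x: max(18,2,6,24,19,2,2,14,13,19)=24
y: max(2,18,20,22,22,16,13,6,10,16)=22
Total=24+22=46


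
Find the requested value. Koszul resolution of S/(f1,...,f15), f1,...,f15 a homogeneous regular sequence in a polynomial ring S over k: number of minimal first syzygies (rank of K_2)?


Regular sequence => Koszul complex is the minimal free resolution.
Syz_1 minimally generated by Koszul relations f_i*e_j - f_j*e_i (i<j): mu(Syz_1) = beta_2 = C(m,2) = m(m-1)/2
m=15
15*14/2 = 105


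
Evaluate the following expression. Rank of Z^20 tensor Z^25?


rank(M(x)N) = rank(M)*rank(N)
20*25 = 500


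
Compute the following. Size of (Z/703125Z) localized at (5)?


5-primary part: 703125=5^7*9
Size=5^7=78125


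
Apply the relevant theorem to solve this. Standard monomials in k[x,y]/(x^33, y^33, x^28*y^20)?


k[x,y]/I, I = (x^33, y^33, x^28*y^20)
Rect: 33x33=1089. Corner: (33-28)x(33-20)=65.
dim = 1089-65 = 1024


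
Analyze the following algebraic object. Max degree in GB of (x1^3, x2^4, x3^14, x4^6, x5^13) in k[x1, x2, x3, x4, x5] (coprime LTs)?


Pure powers, coprime LTs => already GB.
Degrees: 3, 4, 14, 6, 13
Max=14


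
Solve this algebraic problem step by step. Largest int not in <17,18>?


gcd(17,18)=1 => F=ab-a-b=17*18-17-18=306-35=271


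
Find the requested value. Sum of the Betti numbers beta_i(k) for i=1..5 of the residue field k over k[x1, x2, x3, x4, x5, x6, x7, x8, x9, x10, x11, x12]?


Koszul resolution: beta_i(k)=C(n,i), n=12
C(12,1)=12, C(12,2)=66, C(12,3)=220, C(12,4)=495, C(12,5)=792
Sum=1585


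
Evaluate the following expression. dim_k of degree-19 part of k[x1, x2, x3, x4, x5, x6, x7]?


C(d+n-1,n-1)=C(25,6)=177100


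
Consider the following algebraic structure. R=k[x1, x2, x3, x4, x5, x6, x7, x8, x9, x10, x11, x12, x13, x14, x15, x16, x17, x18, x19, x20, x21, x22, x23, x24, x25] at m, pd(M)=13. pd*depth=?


pd+depth=25
depth=25-13=12
pd*depth=13*12=156


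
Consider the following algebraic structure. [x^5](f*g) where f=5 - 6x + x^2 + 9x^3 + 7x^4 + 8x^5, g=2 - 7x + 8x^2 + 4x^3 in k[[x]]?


[x^5] = sum a_i*b_j, i+j=5
  1*4=4
  9*8=72
  7*-7=-49
  8*2=16
Sum=43


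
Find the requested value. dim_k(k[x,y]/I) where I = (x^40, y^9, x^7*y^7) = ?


k[x,y]/I, I = (x^40, y^9, x^7*y^7)
Rect: 40x9=360. Corner: (40-7)x(9-7)=66.
dim = 360-66 = 294


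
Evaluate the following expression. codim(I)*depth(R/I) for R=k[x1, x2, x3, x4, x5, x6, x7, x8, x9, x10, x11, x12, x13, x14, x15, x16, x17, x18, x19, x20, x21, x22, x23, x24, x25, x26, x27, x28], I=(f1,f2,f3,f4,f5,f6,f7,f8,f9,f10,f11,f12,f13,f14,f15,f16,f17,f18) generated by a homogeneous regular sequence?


codim=18, depth=dim(R/I)=28-18=10
Product=18*10=180


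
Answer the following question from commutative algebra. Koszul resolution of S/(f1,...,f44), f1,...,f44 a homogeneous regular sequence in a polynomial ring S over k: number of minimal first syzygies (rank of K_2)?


Regular sequence => Koszul complex is the minimal free resolution.
Syz_1 minimally generated by Koszul relations f_i*e_j - f_j*e_i (i<j): mu(Syz_1) = beta_2 = C(m,2) = m(m-1)/2
m=44
44*43/2 = 946


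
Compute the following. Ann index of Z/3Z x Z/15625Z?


Exponent = lcm of the cyclic orders; pairwise coprime => product.
3^1*5^6=3*15625=46875


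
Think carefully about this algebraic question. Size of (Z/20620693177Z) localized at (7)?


7-primary part: 20620693177=7^10*73
Size=7^10=282475249


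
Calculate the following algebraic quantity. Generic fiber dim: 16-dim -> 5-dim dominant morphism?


dim(fiber)=dim(X)-dim(Y)=16-5=11


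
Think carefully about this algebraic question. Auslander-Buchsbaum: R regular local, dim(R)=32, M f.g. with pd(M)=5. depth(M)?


pd+depth=depth(R)=32
depth=32-5=27


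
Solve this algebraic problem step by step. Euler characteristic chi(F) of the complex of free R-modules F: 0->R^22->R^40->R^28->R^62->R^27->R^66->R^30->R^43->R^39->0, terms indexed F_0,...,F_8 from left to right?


chi = sum (-1)^i * rank:
(-1)^0*22=22
(-1)^1*40=-40
(-1)^2*28=28
(-1)^3*62=-62
(-1)^4*27=27
(-1)^5*66=-66
(-1)^6*30=30
(-1)^7*43=-43
(-1)^8*39=39
chi=-65


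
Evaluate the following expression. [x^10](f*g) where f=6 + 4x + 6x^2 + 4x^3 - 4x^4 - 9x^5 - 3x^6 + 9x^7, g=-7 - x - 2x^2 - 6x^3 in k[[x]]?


[x^10] = sum a_i*b_j, i+j=10
  9*-6=-54
Sum=-54


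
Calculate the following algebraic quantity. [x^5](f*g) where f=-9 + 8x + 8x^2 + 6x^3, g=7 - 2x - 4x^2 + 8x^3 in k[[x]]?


[x^5] = sum a_i*b_j, i+j=5
  8*8=64
  6*-4=-24
Sum=40


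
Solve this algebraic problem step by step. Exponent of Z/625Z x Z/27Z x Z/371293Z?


Exponent = lcm of the cyclic orders; pairwise coprime => product.
5^4*3^3*13^5=625*27*371293=6265569375


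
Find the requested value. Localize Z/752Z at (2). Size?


2-primary part: 752=2^4*47
Size=2^4=16


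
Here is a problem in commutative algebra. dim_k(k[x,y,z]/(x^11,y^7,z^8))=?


Basis: x^iy^jz^k, i<11,j<7,k<8
11*7*8=616


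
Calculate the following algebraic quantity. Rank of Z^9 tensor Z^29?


rank(M(x)N) = rank(M)*rank(N)
9*29 = 261


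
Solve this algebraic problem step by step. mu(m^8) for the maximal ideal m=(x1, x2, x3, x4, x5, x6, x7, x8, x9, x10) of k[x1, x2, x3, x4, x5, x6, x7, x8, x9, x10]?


Graded Nakayama: mu(m^d) = dim_k (m^d/m^(d+1)) = #degree-8 monomials in 10 vars
C(n+d-1,d)=C(17,8)=24310


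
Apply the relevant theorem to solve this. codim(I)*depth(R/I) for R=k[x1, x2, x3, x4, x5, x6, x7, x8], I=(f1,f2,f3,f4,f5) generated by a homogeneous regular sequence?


codim=5, depth=dim(R/I)=8-5=3
Product=5*3=15


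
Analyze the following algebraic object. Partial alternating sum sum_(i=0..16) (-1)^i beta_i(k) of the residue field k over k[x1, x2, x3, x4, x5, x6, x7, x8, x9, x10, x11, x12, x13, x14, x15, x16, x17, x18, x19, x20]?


Koszul resolution: beta_i(k)=C(n,i), n=20
sum_(i=0..p) (-1)^i C(n,i) = (-1)^p C(n-1,p)
(-1)^16*C(19,16) = (-1)^16*969 = 969


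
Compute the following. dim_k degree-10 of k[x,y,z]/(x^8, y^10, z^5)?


Need i<8, j<10, k<5 with i+j+k=10.
For each i, j ranges over max(0,10-i-4)..min(9,10-i):
  i=0: j in [6,9] -> 4
  i=1: j in [5,9] -> 5
  i=2: j in [4,8] -> 5
  i=3: j in [3,7] -> 5
  i=4: j in [2,6] -> 5
  i=5: j in [1,5] -> 5
  i=6: j in [0,4] -> 5
  i=7: j in [0,3] -> 4
H(10) = 4+5+5+5+5+5+5+4 = 38


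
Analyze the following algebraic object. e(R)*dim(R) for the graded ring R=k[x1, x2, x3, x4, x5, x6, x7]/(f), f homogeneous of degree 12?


e(R)=deg(f)=12, dim(R)=7-1=6
e*dim=12*6=72


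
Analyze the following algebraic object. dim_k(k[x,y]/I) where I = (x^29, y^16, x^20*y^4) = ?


k[x,y]/I, I = (x^29, y^16, x^20*y^4)
Rect: 29x16=464. Corner: (29-20)x(16-4)=108.
dim = 464-108 = 356


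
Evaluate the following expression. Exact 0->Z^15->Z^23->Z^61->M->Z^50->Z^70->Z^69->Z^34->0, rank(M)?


Alt sum=0:
(-1)^0*15 + (-1)^1*23 + (-1)^2*61 + (-1)^3*? + (-1)^4*50 + (-1)^5*70 + (-1)^6*69 + (-1)^7*34=0
rank(M)=68


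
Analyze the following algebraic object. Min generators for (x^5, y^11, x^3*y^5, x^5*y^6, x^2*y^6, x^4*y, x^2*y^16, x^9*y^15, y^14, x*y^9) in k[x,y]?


Remove redundant (divisible by others).
x^5*y^6 redundant.
x^9*y^15 redundant.
y^14 redundant.
x^2*y^16 redundant.
Min: x^5, x^4*y, x^3*y^5, x^2*y^6, x*y^9, y^11
Count=6


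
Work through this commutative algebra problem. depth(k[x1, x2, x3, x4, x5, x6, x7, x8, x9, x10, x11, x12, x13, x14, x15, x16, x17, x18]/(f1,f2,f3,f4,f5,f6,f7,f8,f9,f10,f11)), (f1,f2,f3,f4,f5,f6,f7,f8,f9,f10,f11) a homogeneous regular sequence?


depth(R)=18
depth(R/I)=18-11=7


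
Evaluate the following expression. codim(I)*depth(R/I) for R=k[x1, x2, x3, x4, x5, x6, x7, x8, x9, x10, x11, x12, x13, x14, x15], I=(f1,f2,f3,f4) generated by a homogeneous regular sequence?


codim=4, depth=dim(R/I)=15-4=11
Product=4*11=44


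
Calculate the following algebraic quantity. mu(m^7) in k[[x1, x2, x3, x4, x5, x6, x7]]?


C(n+d-1,d)=C(13,7)=1716


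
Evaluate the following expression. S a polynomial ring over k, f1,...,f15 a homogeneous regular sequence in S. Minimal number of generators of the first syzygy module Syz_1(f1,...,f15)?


Regular sequence => Koszul complex is the minimal free resolution.
Syz_1 minimally generated by Koszul relations f_i*e_j - f_j*e_i (i<j): mu(Syz_1) = beta_2 = C(m,2) = m(m-1)/2
m=15
15*14/2 = 105


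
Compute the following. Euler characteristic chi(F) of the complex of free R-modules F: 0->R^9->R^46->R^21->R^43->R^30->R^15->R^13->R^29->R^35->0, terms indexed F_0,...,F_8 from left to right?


chi = sum (-1)^i * rank:
(-1)^0*9=9
(-1)^1*46=-46
(-1)^2*21=21
(-1)^3*43=-43
(-1)^4*30=30
(-1)^5*15=-15
(-1)^6*13=13
(-1)^7*29=-29
(-1)^8*35=35
chi=-25


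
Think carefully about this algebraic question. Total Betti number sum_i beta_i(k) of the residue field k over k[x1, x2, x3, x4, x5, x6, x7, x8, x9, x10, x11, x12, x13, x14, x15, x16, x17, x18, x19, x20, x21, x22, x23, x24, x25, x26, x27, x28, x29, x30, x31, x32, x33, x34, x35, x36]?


Koszul resolution: beta_i(k)=C(n,i), n=36
sum_i C(36,i) = 2^36 = 68719476736


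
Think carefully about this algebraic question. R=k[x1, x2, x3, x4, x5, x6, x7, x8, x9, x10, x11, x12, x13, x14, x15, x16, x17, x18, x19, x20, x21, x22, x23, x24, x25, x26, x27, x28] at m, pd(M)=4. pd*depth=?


pd+depth=28
depth=28-4=24
pd*depth=4*24=96


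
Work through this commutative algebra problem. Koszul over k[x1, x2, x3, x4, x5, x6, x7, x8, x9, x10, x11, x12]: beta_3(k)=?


C(n,i)=C(12,3)=220


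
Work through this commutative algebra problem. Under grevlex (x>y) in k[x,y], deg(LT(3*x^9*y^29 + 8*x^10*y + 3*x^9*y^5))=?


LT: 3*x^9*y^29
deg_x=9, deg_y=29
Total=9+29=38


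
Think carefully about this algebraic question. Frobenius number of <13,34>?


gcd(13,34)=1 => F=ab-a-b=13*34-13-34=442-47=395


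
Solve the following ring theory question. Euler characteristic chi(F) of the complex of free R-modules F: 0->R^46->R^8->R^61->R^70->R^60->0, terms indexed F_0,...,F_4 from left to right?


chi = sum (-1)^i * rank:
(-1)^0*46=46
(-1)^1*8=-8
(-1)^2*61=61
(-1)^3*70=-70
(-1)^4*60=60
chi=89


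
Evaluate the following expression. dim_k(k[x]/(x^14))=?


Basis: 1,x,...,x^13
dim=14


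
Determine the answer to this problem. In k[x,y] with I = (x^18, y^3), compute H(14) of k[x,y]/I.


k[x,y], I = (x^18, y^3), d = 14
Need i < 18 and d-i < 3.
Range: 12 <= i <= 14.
H(14) = 3


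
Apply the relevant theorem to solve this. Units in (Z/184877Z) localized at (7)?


Local ring = Z/16807Z.
phi(16807) = 7^4*(7-1) = 14406


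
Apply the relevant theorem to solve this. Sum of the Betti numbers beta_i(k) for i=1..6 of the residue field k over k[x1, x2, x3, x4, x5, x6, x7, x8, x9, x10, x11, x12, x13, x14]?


Koszul resolution: beta_i(k)=C(n,i), n=14
C(14,1)=14, C(14,2)=91, C(14,3)=364, C(14,4)=1001, C(14,5)=2002, C(14,6)=3003
Sum=6475


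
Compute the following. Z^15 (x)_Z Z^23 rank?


rank(M(x)N) = rank(M)*rank(N)
15*23 = 345


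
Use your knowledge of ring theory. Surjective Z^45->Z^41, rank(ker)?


rank(ker) = 45-41 = 4


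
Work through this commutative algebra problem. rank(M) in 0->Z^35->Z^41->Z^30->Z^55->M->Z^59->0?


Alt sum=0:
(-1)^0*35 + (-1)^1*41 + (-1)^2*30 + (-1)^3*55 + (-1)^4*? + (-1)^5*59=0
rank(M)=90


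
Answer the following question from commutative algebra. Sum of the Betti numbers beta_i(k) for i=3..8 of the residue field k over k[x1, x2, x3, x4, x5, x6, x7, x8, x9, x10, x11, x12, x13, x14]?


Koszul resolution: beta_i(k)=C(n,i), n=14
C(14,3)=364, C(14,4)=1001, C(14,5)=2002, C(14,6)=3003, C(14,7)=3432, C(14,8)=3003
Sum=12805


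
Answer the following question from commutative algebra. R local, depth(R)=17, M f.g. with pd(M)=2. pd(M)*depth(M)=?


pd+depth=17
depth=17-2=15
pd*depth=2*15=30


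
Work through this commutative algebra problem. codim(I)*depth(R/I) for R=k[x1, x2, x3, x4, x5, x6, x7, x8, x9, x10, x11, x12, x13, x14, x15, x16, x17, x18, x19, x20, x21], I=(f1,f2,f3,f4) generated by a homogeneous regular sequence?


codim=4, depth=dim(R/I)=21-4=17
Product=4*17=68


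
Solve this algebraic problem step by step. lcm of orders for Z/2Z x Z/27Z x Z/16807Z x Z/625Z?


Exponent = lcm of the cyclic orders; pairwise coprime => product.
2^1*3^3*7^5*5^4=2*27*16807*625=567236250


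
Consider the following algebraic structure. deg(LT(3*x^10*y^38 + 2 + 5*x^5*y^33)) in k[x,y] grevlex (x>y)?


LT: 3*x^10*y^38
deg_x=10, deg_y=38
Total=10+38=48


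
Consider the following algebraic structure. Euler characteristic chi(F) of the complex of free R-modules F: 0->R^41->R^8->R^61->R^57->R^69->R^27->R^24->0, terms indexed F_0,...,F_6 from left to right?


chi = sum (-1)^i * rank:
(-1)^0*41=41
(-1)^1*8=-8
(-1)^2*61=61
(-1)^3*57=-57
(-1)^4*69=69
(-1)^5*27=-27
(-1)^6*24=24
chi=103


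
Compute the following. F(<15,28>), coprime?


gcd(15,28)=1 => F=ab-a-b=15*28-15-28=420-43=377


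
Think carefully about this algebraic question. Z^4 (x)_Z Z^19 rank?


rank(M(x)N) = rank(M)*rank(N)
4*19 = 76


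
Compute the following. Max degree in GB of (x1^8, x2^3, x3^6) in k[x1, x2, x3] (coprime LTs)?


Pure powers, coprime LTs => already GB.
Degrees: 8, 3, 6
Max=8


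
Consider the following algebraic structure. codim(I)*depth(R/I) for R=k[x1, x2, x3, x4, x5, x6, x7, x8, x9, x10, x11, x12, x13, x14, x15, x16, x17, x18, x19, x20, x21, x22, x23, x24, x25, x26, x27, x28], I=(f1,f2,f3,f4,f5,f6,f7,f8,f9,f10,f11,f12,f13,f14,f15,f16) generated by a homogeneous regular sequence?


codim=16, depth=dim(R/I)=28-16=12
Product=16*12=192


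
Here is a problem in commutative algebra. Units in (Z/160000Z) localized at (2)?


Local ring = Z/256Z.
phi(256) = 2^7*(2-1) = 128


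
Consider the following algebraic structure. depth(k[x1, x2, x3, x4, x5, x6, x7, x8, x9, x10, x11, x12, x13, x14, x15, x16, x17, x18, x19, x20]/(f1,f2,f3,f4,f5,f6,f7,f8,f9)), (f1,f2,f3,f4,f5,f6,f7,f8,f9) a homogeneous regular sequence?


depth(R)=20
depth(R/I)=20-9=11


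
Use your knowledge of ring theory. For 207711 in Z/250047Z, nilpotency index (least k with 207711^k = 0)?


207711^k mod 250047:
k=1: 207711
k=2: 0
First zero at k = 2


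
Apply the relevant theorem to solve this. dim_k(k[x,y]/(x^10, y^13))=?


Basis: x^i*y^j, i<10, j<13
10*13=130


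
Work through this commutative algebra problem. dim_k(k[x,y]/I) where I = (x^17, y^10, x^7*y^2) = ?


k[x,y]/I, I = (x^17, y^10, x^7*y^2)
Rect: 17x10=170. Corner: (17-7)x(10-2)=80.
dim = 170-80 = 90


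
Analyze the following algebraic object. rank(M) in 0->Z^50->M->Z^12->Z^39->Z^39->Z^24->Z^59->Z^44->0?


Alt sum=0:
(-1)^0*50 + (-1)^1*? + (-1)^2*12 + (-1)^3*39 + (-1)^4*39 + (-1)^5*24 + (-1)^6*59 + (-1)^7*44=0
rank(M)=53


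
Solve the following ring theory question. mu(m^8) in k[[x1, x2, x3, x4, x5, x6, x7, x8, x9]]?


C(n+d-1,d)=C(16,8)=12870


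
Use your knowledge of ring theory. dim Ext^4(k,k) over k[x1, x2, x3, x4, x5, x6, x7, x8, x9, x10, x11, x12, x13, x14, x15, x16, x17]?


C(n,i)=C(17,4)=2380


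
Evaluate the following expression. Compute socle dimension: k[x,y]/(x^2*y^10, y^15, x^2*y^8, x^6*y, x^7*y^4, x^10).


Socle = ann(m) = span of standard monomials u with x*u, y*u in I (staircase corners).
Redundant generators: x^7*y^4, x^2*y^10
Minimal generators: x^10, x^6*y, x^2*y^8, y^15
Corners: xy^14, x^5y^7, x^9
Socle dim=3


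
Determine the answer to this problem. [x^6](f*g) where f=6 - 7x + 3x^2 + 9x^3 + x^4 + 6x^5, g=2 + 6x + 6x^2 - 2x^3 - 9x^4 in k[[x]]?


[x^6] = sum a_i*b_j, i+j=6
  3*-9=-27
  9*-2=-18
  1*6=6
  6*6=36
Sum=-3


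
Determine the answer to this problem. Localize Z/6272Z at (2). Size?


2-primary part: 6272=2^7*49
Size=2^7=128


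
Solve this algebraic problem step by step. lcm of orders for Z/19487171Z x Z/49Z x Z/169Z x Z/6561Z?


Exponent = lcm of the cyclic orders; pairwise coprime => product.
11^7*7^2*13^2*3^8=19487171*49*169*6561=1058769978877611


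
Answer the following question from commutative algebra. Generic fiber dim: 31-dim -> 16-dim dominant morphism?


dim(fiber)=dim(X)-dim(Y)=31-16=15


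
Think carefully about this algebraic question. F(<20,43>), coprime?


gcd(20,43)=1 => F=ab-a-b=20*43-20-43=860-63=797


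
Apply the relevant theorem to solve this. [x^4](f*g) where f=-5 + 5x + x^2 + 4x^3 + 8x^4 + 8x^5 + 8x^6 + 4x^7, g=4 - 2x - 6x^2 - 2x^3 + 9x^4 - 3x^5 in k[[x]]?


[x^4] = sum a_i*b_j, i+j=4
  -5*9=-45
  5*-2=-10
  1*-6=-6
  4*-2=-8
  8*4=32
Sum=-37


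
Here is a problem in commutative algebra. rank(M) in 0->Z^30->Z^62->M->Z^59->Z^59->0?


Alt sum=0:
(-1)^0*30 + (-1)^1*62 + (-1)^2*? + (-1)^3*59 + (-1)^4*59=0
rank(M)=32


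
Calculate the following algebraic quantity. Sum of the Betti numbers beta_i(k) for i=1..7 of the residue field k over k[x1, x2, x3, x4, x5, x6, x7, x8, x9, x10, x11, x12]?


Koszul resolution: beta_i(k)=C(n,i), n=12
C(12,1)=12, C(12,2)=66, C(12,3)=220, C(12,4)=495, C(12,5)=792, C(12,6)=924, C(12,7)=792
Sum=3301


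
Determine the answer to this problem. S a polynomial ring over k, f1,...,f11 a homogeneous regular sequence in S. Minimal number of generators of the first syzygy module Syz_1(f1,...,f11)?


Regular sequence => Koszul complex is the minimal free resolution.
Syz_1 minimally generated by Koszul relations f_i*e_j - f_j*e_i (i<j): mu(Syz_1) = beta_2 = C(m,2) = m(m-1)/2
m=11
11*10/2 = 55


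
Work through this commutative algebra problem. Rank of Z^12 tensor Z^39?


rank(M(x)N) = rank(M)*rank(N)
12*39 = 468


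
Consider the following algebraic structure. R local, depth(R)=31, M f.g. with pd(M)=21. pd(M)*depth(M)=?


pd+depth=31
depth=31-21=10
pd*depth=21*10=210


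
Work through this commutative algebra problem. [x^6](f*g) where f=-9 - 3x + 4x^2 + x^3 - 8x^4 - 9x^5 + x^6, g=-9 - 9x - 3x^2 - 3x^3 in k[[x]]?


[x^6] = sum a_i*b_j, i+j=6
  1*-3=-3
  -8*-3=24
  -9*-9=81
  1*-9=-9
Sum=93


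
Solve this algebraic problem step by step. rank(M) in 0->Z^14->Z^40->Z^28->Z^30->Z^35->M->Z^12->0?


Alt sum=0:
(-1)^0*14 + (-1)^1*40 + (-1)^2*28 + (-1)^3*30 + (-1)^4*35 + (-1)^5*? + (-1)^6*12=0
rank(M)=19


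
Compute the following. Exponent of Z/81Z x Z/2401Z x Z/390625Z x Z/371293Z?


Exponent = lcm of the cyclic orders; pairwise coprime => product.
3^4*7^4*5^8*13^5=81*2401*390625*371293=28206810130078125


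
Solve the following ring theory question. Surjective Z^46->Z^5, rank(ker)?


rank(ker) = 46-5 = 41


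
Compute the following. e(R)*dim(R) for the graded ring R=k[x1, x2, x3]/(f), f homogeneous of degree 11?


e(R)=deg(f)=11, dim(R)=3-1=2
e*dim=11*2=22


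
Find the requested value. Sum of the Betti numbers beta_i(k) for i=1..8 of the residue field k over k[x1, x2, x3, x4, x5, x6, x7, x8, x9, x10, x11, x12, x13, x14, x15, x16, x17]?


Koszul resolution: beta_i(k)=C(n,i), n=17
C(17,1)=17, C(17,2)=136, C(17,3)=680, C(17,4)=2380, C(17,5)=6188, C(17,6)=12376, C(17,7)=19448, C(17,8)=24310
Sum=65535


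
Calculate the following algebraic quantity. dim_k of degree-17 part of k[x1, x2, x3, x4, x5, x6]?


C(d+n-1,n-1)=C(22,5)=26334


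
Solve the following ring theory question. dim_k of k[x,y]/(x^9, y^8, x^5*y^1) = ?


k[x,y]/I, I = (x^9, y^8, x^5*y^1)
Rect: 9x8=72. Corner: (9-5)x(8-1)=28.
dim = 72-28 = 44


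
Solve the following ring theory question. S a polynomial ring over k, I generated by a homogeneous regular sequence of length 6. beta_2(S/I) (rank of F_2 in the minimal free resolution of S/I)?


Regular sequence => Koszul complex is the minimal free resolution.
Syz_1 minimally generated by Koszul relations f_i*e_j - f_j*e_i (i<j): mu(Syz_1) = beta_2 = C(m,2) = m(m-1)/2
m=6
6*5/2 = 15


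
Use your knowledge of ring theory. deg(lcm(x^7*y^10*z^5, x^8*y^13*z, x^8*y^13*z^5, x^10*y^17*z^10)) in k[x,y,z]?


lcm = componentwise max:
x: max(7,8,8,10)=10
y: max(10,13,13,17)=17
z: max(5,1,5,10)=10
Total=10+17+10=37


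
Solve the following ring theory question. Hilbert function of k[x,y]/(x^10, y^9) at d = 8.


k[x,y], I = (x^10, y^9), d = 8
Need i < 10 and d-i < 9.
Range: 0 <= i <= 8.
H(8) = 9


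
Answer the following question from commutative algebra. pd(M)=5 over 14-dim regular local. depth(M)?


pd+depth=depth(R)=14
depth=14-5=9


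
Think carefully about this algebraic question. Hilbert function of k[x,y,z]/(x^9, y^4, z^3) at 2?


Need i<9, j<4, k<3 with i+j+k=2.
For each i, j ranges over max(0,2-i-2)..min(3,2-i):
  i=0: j in [0,2] -> 3
  i=1: j in [0,1] -> 2
  i=2: j in [0,0] -> 1
H(2) = 3+2+1 = 6


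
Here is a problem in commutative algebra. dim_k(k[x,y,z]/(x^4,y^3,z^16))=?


Basis: x^iy^jz^k, i<4,j<3,k<16
4*3*16=192


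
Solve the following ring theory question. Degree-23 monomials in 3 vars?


C(d+n-1,n-1)=C(25,2)=300


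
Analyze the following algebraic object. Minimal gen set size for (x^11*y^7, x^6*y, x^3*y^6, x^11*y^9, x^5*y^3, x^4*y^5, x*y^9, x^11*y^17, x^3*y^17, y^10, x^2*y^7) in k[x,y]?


Remove redundant (divisible by others).
x^3*y^17 redundant.
x^11*y^17 redundant.
x^11*y^7 redundant.
x^11*y^9 redundant.
Min: x^6*y, x^5*y^3, x^4*y^5, x^3*y^6, x^2*y^7, x*y^9, y^10
Count=7


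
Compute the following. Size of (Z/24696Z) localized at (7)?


7-primary part: 24696=7^3*72
Size=7^3=343


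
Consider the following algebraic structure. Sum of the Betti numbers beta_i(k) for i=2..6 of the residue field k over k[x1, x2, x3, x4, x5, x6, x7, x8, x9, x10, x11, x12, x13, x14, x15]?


Koszul resolution: beta_i(k)=C(n,i), n=15
C(15,2)=105, C(15,3)=455, C(15,4)=1365, C(15,5)=3003, C(15,6)=5005
Sum=9933


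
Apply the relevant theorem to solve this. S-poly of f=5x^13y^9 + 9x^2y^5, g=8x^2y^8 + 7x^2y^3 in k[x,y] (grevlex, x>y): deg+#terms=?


LT(f)=5x^13y^9, LT(g)=8x^2y^8
lcm(LM)=x^13y^9
S(f,g) (scaled by 40 to clear denominators) = 8*f - 5x^11y*g = -35x^13y^4 + 72x^2y^5
2 terms, deg 17.
17+2=19


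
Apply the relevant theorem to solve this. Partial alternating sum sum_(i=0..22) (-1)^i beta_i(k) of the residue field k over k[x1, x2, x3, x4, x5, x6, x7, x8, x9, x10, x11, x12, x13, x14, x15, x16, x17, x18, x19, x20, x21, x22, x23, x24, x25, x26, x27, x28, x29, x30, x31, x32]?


Koszul resolution: beta_i(k)=C(n,i), n=32
sum_(i=0..p) (-1)^i C(n,i) = (-1)^p C(n-1,p)
(-1)^22*C(31,22) = (-1)^22*20160075 = 20160075


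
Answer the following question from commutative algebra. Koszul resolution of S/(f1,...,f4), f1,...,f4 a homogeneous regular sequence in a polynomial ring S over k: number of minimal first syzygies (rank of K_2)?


Regular sequence => Koszul complex is the minimal free resolution.
Syz_1 minimally generated by Koszul relations f_i*e_j - f_j*e_i (i<j): mu(Syz_1) = beta_2 = C(m,2) = m(m-1)/2
m=4
4*3/2 = 6


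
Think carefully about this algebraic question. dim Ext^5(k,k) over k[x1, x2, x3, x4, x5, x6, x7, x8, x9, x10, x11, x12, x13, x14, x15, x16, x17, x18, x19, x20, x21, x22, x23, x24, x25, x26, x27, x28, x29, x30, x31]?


C(n,i)=C(31,5)=169911


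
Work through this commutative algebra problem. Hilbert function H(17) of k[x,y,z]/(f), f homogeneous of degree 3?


C(19,2)-C(16,2)=171-120=51


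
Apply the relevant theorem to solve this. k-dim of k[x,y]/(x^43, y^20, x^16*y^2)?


k[x,y]/I, I = (x^43, y^20, x^16*y^2)
Rect: 43x20=860. Corner: (43-16)x(20-2)=486.
dim = 860-486 = 374


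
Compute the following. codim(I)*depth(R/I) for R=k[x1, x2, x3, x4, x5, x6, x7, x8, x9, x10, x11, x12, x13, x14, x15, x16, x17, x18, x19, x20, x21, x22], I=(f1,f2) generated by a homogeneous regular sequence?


codim=2, depth=dim(R/I)=22-2=20
Product=2*20=40


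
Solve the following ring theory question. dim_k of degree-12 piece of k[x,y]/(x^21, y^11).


k[x,y], I = (x^21, y^11), d = 12
Need i < 21 and d-i < 11.
Range: 2 <= i <= 12.
H(12) = 11


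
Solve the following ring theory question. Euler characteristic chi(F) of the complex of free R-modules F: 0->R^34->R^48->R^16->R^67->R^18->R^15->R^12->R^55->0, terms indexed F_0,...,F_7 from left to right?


chi = sum (-1)^i * rank:
(-1)^0*34=34
(-1)^1*48=-48
(-1)^2*16=16
(-1)^3*67=-67
(-1)^4*18=18
(-1)^5*15=-15
(-1)^6*12=12
(-1)^7*55=-55
chi=-105


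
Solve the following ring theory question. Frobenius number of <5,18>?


gcd(5,18)=1 => F=ab-a-b=5*18-5-18=90-23=67


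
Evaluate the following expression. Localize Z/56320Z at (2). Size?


2-primary part: 56320=2^10*55
Size=2^10=1024


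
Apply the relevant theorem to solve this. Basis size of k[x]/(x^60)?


Basis: 1,x,...,x^59
dim=60


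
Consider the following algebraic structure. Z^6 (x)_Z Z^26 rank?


rank(M(x)N) = rank(M)*rank(N)
6*26 = 156


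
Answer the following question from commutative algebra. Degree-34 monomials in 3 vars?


C(d+n-1,n-1)=C(36,2)=630


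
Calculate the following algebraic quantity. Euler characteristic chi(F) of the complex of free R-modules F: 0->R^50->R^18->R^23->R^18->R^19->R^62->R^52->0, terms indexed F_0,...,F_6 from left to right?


chi = sum (-1)^i * rank:
(-1)^0*50=50
(-1)^1*18=-18
(-1)^2*23=23
(-1)^3*18=-18
(-1)^4*19=19
(-1)^5*62=-62
(-1)^6*52=52
chi=46


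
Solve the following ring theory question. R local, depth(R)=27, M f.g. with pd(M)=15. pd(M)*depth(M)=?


pd+depth=27
depth=27-15=12
pd*depth=15*12=180


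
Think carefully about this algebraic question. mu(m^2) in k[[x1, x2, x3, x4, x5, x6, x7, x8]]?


C(n+d-1,d)=C(9,2)=36


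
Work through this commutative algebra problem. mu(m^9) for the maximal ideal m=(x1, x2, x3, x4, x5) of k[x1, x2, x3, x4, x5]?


Graded Nakayama: mu(m^d) = dim_k (m^d/m^(d+1)) = #degree-9 monomials in 5 vars
C(n+d-1,d)=C(13,9)=715


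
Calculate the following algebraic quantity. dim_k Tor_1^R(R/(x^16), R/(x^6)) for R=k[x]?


Tor_1(R/I,R/J)=(I cap J)/IJ=(x^16)/(x^22)
dim=22-16=min(16,6)=6


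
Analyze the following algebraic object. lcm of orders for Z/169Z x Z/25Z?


Exponent = lcm of the cyclic orders; pairwise coprime => product.
13^2*5^2=169*25=4225


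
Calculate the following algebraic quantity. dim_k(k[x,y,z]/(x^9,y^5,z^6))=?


Basis: x^iy^jz^k, i<9,j<5,k<6
9*5*6=270


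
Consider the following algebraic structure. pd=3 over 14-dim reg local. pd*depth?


pd+depth=14
depth=14-3=11
pd*depth=3*11=33


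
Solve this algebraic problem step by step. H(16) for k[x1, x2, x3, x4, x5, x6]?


C(d+n-1,n-1)=C(21,5)=20349


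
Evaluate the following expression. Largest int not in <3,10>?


gcd(3,10)=1 => F=ab-a-b=3*10-3-10=30-13=17


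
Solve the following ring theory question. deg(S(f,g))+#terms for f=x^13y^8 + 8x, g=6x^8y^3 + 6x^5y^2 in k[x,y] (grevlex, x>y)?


LT(f)=x^13y^8, LT(g)=6x^8y^3
lcm(LM)=x^13y^8
S(f,g) (scaled by 6 to clear denominators) = 6*f - x^5y^5*g = -6x^10y^7 + 48x
2 terms, deg 17.
17+2=19


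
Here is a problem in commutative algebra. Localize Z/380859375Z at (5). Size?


5-primary part: 380859375=5^10*39
Size=5^10=9765625


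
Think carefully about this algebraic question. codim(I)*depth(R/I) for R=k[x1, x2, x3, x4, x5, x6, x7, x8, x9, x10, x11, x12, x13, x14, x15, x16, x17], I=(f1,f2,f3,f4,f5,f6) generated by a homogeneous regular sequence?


codim=6, depth=dim(R/I)=17-6=11
Product=6*11=66


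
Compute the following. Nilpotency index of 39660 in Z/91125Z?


39660^k mod 91125:
k=1: 39660
k=2: 6975
k=3: 64125
k=4: 81000
k=5: 30375
k=6: 0
First zero at k = 6


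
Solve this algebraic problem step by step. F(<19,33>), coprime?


gcd(19,33)=1 => F=ab-a-b=19*33-19-33=627-52=575


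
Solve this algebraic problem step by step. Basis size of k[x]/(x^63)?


Basis: 1,x,...,x^62
dim=63


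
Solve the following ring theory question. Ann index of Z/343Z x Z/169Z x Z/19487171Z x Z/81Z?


Exponent = lcm of the cyclic orders; pairwise coprime => product.
7^3*13^2*11^7*3^4=343*169*19487171*81=91498640149917


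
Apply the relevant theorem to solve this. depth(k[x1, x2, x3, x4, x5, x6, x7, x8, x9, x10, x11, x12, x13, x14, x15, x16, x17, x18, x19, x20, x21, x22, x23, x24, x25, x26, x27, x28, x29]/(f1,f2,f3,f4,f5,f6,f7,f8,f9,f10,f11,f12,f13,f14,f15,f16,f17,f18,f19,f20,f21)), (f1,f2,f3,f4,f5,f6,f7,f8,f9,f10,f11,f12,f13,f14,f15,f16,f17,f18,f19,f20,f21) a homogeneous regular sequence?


depth(R)=29
depth(R/I)=29-21=8


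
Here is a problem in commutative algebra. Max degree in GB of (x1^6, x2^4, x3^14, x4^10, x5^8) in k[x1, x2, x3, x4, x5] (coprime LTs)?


Pure powers, coprime LTs => already GB.
Degrees: 6, 4, 14, 10, 8
Max=14


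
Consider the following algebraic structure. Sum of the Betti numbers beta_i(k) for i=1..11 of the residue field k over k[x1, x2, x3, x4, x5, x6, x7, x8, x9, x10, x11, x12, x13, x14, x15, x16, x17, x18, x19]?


Koszul resolution: beta_i(k)=C(n,i), n=19
C(19,1)=19, C(19,2)=171, C(19,3)=969, C(19,4)=3876, C(19,5)=11628, C(19,6)=27132, C(19,7)=50388, C(19,8)=75582, C(19,9)=92378, C(19,10)=92378, C(19,11)=75582
Sum=430103


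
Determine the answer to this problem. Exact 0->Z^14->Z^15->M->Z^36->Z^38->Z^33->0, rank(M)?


Alt sum=0:
(-1)^0*14 + (-1)^1*15 + (-1)^2*? + (-1)^3*36 + (-1)^4*38 + (-1)^5*33=0
rank(M)=32


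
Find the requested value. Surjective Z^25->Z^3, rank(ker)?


rank(ker) = 25-3 = 22


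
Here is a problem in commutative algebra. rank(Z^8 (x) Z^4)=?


rank(M(x)N) = rank(M)*rank(N)
8*4 = 32


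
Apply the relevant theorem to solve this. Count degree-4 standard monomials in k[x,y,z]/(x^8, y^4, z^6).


Need i<8, j<4, k<6 with i+j+k=4.
For each i, j ranges over max(0,4-i-5)..min(3,4-i):
  i=0: j in [0,3] -> 4
  i=1: j in [0,3] -> 4
  i=2: j in [0,2] -> 3
  i=3: j in [0,1] -> 2
  i=4: j in [0,0] -> 1
H(4) = 4+4+3+2+1 = 14


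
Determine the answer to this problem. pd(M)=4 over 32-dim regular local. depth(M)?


pd+depth=depth(R)=32
depth=32-4=28


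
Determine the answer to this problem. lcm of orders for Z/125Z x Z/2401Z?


Exponent = lcm of the cyclic orders; pairwise coprime => product.
5^3*7^4=125*2401=300125


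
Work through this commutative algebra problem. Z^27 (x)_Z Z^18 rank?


rank(M(x)N) = rank(M)*rank(N)
27*18 = 486


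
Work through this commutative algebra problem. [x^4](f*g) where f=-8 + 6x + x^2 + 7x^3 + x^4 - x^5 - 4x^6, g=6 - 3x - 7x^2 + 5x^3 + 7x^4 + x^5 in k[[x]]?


[x^4] = sum a_i*b_j, i+j=4
  -8*7=-56
  6*5=30
  1*-7=-7
  7*-3=-21
  1*6=6
Sum=-48


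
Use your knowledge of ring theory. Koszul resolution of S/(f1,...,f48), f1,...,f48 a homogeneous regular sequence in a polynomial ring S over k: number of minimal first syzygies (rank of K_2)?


Regular sequence => Koszul complex is the minimal free resolution.
Syz_1 minimally generated by Koszul relations f_i*e_j - f_j*e_i (i<j): mu(Syz_1) = beta_2 = C(m,2) = m(m-1)/2
m=48
48*47/2 = 1128


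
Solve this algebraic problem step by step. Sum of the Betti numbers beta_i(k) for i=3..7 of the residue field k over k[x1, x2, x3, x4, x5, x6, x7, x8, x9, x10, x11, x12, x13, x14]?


Koszul resolution: beta_i(k)=C(n,i), n=14
C(14,3)=364, C(14,4)=1001, C(14,5)=2002, C(14,6)=3003, C(14,7)=3432
Sum=9802


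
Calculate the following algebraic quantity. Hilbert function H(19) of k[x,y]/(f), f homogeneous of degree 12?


H(t)=d for t>=d-1.
d=12, t=19
H(19)=12


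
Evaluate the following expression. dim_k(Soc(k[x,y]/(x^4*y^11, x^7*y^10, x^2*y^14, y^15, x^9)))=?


Socle = ann(m) = span of standard monomials u with x*u, y*u in I (staircase corners).
Minimal generators: x^9, x^7*y^10, x^4*y^11, x^2*y^14, y^15
Corners: xy^14, x^3y^13, x^6y^10, x^8y^9
Socle dim=4


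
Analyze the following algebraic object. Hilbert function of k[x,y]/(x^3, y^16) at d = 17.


k[x,y], I = (x^3, y^16), d = 17
Need i < 3 and d-i < 16.
Range: 2 <= i <= 2.
H(17) = 1


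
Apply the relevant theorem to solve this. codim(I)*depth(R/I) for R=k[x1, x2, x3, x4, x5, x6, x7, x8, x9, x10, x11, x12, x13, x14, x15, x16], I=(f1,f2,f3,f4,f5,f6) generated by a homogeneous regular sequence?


codim=6, depth=dim(R/I)=16-6=10
Product=6*10=60


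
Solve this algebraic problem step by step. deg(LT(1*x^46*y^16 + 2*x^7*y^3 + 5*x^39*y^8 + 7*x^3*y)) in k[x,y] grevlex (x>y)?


LT: 1*x^46*y^16
deg_x=46, deg_y=16
Total=46+16=62


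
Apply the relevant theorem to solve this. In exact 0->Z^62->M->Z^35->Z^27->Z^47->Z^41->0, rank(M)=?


Alt sum=0:
(-1)^0*62 + (-1)^1*? + (-1)^2*35 + (-1)^3*27 + (-1)^4*47 + (-1)^5*41=0
rank(M)=76


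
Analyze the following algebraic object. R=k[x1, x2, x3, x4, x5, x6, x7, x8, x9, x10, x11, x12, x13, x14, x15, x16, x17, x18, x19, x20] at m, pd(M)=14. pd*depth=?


pd+depth=20
depth=20-14=6
pd*depth=14*6=84


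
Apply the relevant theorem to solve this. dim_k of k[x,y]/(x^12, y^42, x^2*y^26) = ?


k[x,y]/I, I = (x^12, y^42, x^2*y^26)
Rect: 12x42=504. Corner: (12-2)x(42-26)=160.
dim = 504-160 = 344


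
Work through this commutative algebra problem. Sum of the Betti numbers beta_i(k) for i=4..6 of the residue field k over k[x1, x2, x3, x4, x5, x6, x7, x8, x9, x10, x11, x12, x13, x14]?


Koszul resolution: beta_i(k)=C(n,i), n=14
C(14,4)=1001, C(14,5)=2002, C(14,6)=3003
Sum=6006
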